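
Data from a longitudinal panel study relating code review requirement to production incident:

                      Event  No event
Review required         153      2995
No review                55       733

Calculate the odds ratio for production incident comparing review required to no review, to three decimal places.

0.681

Cells: a = 153, b = 2995, c = 55, d = 733.
OR = (a·d)/(b·c) = (153 × 733) / (2995 × 55) = 112149 / 164725 = 0.68083
Exposure is associated with lower odds of production incident (OR = 0.68 < 1).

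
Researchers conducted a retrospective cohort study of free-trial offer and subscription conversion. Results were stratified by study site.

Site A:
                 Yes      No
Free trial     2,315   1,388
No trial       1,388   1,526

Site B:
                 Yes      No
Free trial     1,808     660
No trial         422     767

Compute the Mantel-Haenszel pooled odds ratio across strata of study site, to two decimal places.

OR_MH = Σ(aᵢdᵢ/nᵢ) / Σ(bᵢcᵢ/nᵢ), where nᵢ is the stratum total.
Stratum 1 (Site A): n = 6617; a·d/n = 2315·1526/6617 = 533.8809; b·c/n = 1388·1388/6617 = 291.1507
Stratum 2 (Site B): n = 3657; a·d/n = 1808·767/3657 = 379.2004; b·c/n = 660·422/3657 = 76.1608
OR_MH = (533.8809 + 379.2004) / (291.1507 + 76.1608) = 913.0814 / 367.3115 = 2.48585

2.49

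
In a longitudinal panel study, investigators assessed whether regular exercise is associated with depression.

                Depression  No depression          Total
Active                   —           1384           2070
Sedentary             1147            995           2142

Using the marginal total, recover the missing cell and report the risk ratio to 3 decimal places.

0.619

The missing cell is in the exposed row: 2070 − 1384 = 686.
So a = 686, b = 1384, c = 1147, d = 995.
RR = [a/(a+b)] / [c/(c+d)] = (686/2070) / (1147/2142) = 0.33140/0.53548 = 0.61888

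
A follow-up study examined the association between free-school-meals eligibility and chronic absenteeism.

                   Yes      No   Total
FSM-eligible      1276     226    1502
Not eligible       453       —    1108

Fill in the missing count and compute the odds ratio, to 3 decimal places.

8.164

The missing cell is in the unexposed row: 1108 − 453 = 655.
So a = 1276, b = 226, c = 453, d = 655.
OR = (a·d)/(b·c) = (1276 × 655) / (226 × 453) = 835780 / 102378 = 8.16367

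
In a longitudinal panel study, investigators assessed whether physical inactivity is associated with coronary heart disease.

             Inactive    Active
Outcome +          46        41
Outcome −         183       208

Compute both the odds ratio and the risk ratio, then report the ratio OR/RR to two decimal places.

Reading the table with exposure as columns: a = 46 (Inactive, case), b = 183 (Inactive, non-case), c = 41 (Active, case), d = 208.
OR = (46·208)/(183·41) = 9568/7503 = 1.27522
Risk in exposed = 46/229 = 0.20087; risk in unexposed = 41/249 = 0.16466; RR = 1.21994
OR/RR = 1.27522 / 1.21994 = 1.04532
The outcome is not rare, so the OR lies further from 1 than the RR.

1.05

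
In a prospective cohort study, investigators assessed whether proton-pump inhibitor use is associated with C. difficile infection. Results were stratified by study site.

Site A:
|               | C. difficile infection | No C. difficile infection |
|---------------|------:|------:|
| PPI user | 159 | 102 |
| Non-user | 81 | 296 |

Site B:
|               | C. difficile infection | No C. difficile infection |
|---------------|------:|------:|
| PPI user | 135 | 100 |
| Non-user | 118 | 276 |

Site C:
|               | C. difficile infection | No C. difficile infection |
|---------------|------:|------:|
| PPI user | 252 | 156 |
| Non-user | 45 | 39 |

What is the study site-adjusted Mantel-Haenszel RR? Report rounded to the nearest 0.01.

1.93

RR_MH = Σ(aᵢ·n₀ᵢ/nᵢ) / Σ(cᵢ·n₁ᵢ/nᵢ), with n₁ᵢ = aᵢ+bᵢ (exposed), n₀ᵢ = cᵢ+dᵢ (unexposed), nᵢ = n₁ᵢ+n₀ᵢ.
Stratum 1 (Site A): n₁ = 261, n₀ = 377, n = 638; a·n₀/n = 159·377/638 = 93.9545; c·n₁/n = 81·261/638 = 33.1364
Stratum 2 (Site B): n₁ = 235, n₀ = 394, n = 629; a·n₀/n = 135·394/629 = 84.5628; c·n₁/n = 118·235/629 = 44.0859
Stratum 3 (Site C): n₁ = 408, n₀ = 84, n = 492; a·n₀/n = 252·84/492 = 43.0244; c·n₁/n = 45·408/492 = 37.3171
RR_MH = (93.9545 + 84.5628 + 43.0244) / (33.1364 + 44.0859 + 37.3171) = 221.5417 / 114.5393 = 1.93420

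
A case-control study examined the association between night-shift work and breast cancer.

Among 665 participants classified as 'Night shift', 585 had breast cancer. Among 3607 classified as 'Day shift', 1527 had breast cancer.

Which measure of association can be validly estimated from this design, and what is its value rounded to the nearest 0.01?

From the description: a = 585, b = 80, c = 1527, d = 2080.
This is a case-control study: participants were sampled on outcome status, so risks in the source population cannot be estimated directly — relative risk is not valid here. The odds ratio is the appropriate measure.
OR = (a·d)/(b·c) = (585 × 2080) / (80 × 1527) = 1216800 / 122160 = 9.96071

9.96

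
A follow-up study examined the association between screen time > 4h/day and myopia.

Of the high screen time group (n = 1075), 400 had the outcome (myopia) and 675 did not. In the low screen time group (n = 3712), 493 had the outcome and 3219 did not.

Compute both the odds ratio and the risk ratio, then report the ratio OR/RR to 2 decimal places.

From the description: a = 400, b = 675, c = 493, d = 3219.
OR = (400·3219)/(675·493) = 1287600/332775 = 3.86928
Risk in exposed = 400/1075 = 0.37209; risk in unexposed = 493/3712 = 0.13281; RR = 2.80164
OR/RR = 3.86928 / 2.80164 = 1.38108
The outcome is not rare, so the OR lies further from 1 than the RR.

1.38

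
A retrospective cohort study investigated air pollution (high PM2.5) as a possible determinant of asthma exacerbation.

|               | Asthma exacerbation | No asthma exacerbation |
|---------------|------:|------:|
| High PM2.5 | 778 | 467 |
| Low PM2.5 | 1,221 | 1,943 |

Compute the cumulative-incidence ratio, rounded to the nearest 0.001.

1.619

Cells: a = 778, b = 467, c = 1221, d = 1943.
Risk in exposed = 778/1245 = 0.62490; risk in unexposed = 1221/3164 = 0.38590.
RR = 0.62490 / 0.38590 = 1.61931
The risk among the exposed is 1.62 times that among the unexposed.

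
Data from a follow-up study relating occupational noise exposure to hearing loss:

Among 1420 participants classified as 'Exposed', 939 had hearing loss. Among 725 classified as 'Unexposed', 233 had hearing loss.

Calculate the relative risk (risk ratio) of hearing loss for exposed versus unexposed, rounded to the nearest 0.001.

2.058

From the description: a = 939, b = 481, c = 233, d = 492.
Risk in exposed = 939/1420 = 0.66127; risk in unexposed = 233/725 = 0.32138.
RR = 0.66127 / 0.32138 = 2.05759
The risk among the exposed is 2.06 times that among the unexposed.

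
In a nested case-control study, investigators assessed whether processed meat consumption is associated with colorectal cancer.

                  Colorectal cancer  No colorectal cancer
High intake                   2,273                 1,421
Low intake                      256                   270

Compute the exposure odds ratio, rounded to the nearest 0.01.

Cells: a = 2273, b = 1421, c = 256, d = 270.
OR = (a·d)/(b·c) = (2273 × 270) / (1421 × 256) = 613710 / 363776 = 1.68705
The odds of colorectal cancer are about 1.69 times as high in the high intake group.

1.69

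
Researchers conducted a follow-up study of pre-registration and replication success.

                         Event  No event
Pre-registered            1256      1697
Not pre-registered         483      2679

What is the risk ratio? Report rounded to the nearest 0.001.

Cells: a = 1256, b = 1697, c = 483, d = 2679.
Risk in exposed = 1256/2953 = 0.42533; risk in unexposed = 483/3162 = 0.15275.
RR = 0.42533 / 0.15275 = 2.78446
The risk among the exposed is 2.78 times that among the unexposed.

2.784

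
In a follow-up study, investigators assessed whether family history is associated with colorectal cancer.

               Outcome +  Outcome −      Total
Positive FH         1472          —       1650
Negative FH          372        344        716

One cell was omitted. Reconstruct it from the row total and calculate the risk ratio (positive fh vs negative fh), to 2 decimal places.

The missing cell is in the exposed row: 1650 − 1472 = 178.
So a = 1472, b = 178, c = 372, d = 344.
RR = [a/(a+b)] / [c/(c+d)] = (1472/1650) / (372/716) = 0.89212/0.51955 = 1.71709

1.72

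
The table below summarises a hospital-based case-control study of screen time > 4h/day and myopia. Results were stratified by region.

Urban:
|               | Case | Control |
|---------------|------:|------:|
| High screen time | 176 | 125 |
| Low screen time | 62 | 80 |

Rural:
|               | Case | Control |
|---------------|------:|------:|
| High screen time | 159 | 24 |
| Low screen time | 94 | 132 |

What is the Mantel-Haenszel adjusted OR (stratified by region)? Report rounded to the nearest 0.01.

OR_MH = Σ(aᵢdᵢ/nᵢ) / Σ(bᵢcᵢ/nᵢ), where nᵢ is the stratum total.
Stratum 1 (Urban): n = 443; a·d/n = 176·80/443 = 31.7833; b·c/n = 125·62/443 = 17.4944
Stratum 2 (Rural): n = 409; a·d/n = 159·132/409 = 51.3154; b·c/n = 24·94/409 = 5.5159
OR_MH = (31.7833 + 51.3154) / (17.4944 + 5.5159) = 83.0987 / 23.0102 = 3.61138

3.61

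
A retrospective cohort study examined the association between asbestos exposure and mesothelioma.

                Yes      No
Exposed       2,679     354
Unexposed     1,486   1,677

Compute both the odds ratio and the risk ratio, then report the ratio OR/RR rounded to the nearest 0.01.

Cells: a = 2679, b = 354, c = 1486, d = 1677.
OR = (2679·1677)/(354·1486) = 4492683/526044 = 8.54051
Risk in exposed = 2679/3033 = 0.88328; risk in unexposed = 1486/3163 = 0.46981; RR = 1.88010
OR/RR = 8.54051 / 1.88010 = 4.54258
The outcome is not rare, so the OR lies further from 1 than the RR.

4.54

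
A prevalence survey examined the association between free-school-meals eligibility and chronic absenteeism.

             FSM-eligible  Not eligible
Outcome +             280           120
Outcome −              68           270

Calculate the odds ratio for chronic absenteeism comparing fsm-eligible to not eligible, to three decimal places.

Reading the table with exposure as columns: a = 280 (FSM-eligible, case), b = 68 (FSM-eligible, non-case), c = 120 (Not eligible, case), d = 270.
OR = (a·d)/(b·c) = (280 × 270) / (68 × 120) = 75600 / 8160 = 9.26471
The odds of chronic absenteeism are about 9.26 times as high in the fsm-eligible group.

9.265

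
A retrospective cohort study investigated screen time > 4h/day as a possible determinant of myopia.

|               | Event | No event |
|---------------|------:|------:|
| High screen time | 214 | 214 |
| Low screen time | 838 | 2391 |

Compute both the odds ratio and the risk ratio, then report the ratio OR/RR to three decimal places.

1.481

Cells: a = 214, b = 214, c = 838, d = 2391.
OR = (214·2391)/(214·838) = 511674/179332 = 2.85322
Risk in exposed = 214/428 = 0.50000; risk in unexposed = 838/3229 = 0.25952; RR = 1.92661
OR/RR = 2.85322 / 1.92661 = 1.48095
The outcome is not rare, so the OR lies further from 1 than the RR.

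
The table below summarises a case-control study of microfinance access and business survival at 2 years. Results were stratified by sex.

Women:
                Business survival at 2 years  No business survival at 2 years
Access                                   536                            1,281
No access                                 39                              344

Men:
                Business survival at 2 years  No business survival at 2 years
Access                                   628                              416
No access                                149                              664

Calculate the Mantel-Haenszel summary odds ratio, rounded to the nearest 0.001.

OR_MH = Σ(aᵢdᵢ/nᵢ) / Σ(bᵢcᵢ/nᵢ), where nᵢ is the stratum total.
Stratum 1 (Women): n = 2200; a·d/n = 536·344/2200 = 83.8109; b·c/n = 1281·39/2200 = 22.7086
Stratum 2 (Men): n = 1857; a·d/n = 628·664/1857 = 224.5514; b·c/n = 416·149/1857 = 33.3786
OR_MH = (83.8109 + 224.5514) / (22.7086 + 33.3786) = 308.3623 / 56.0872 = 5.49791

5.498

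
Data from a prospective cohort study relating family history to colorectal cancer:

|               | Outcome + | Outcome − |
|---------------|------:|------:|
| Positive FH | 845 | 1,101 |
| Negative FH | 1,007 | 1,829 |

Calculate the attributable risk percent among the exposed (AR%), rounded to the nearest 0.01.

Cells: a = 845, b = 1101, c = 1007, d = 1829.
Risk in exposed = 845/1946 = 0.43422; risk in unexposed = 1007/2836 = 0.35508.
RR = 0.43422/0.35508 = 1.22290
AR% = (RR − 1)/RR × 100 = (1.22290 − 1)/1.22290 × 100 = 18.2271%

18.23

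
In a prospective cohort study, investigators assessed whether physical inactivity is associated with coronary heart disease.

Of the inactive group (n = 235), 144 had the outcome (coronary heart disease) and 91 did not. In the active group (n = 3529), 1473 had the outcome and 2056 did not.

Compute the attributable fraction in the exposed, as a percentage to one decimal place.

From the description: a = 144, b = 91, c = 1473, d = 2056.
Risk in exposed = 144/235 = 0.61277; risk in unexposed = 1473/3529 = 0.41740.
RR = 0.61277/0.41740 = 1.46806
AR% = (RR − 1)/RR × 100 = (1.46806 − 1)/1.46806 × 100 = 31.8829%

31.9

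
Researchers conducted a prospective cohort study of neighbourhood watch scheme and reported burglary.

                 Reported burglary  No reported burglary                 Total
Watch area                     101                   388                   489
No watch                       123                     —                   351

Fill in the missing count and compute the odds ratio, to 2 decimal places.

The missing cell is in the unexposed row: 351 − 123 = 228.
So a = 101, b = 388, c = 123, d = 228.
OR = (a·d)/(b·c) = (101 × 228) / (388 × 123) = 23028 / 47724 = 0.48252

0.48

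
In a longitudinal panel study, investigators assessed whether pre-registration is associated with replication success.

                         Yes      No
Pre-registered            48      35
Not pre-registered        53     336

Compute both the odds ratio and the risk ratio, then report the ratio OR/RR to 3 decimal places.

Cells: a = 48, b = 35, c = 53, d = 336.
OR = (48·336)/(35·53) = 16128/1855 = 8.69434
Risk in exposed = 48/83 = 0.57831; risk in unexposed = 53/389 = 0.13625; RR = 4.24460
OR/RR = 8.69434 / 4.24460 = 2.04833
The outcome is not rare, so the OR lies further from 1 than the RR.

2.048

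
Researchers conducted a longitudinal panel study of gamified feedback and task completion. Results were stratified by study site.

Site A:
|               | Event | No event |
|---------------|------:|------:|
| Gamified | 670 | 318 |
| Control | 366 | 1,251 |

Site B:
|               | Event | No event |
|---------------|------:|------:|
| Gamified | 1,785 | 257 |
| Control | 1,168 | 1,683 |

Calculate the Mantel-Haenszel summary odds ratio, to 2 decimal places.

8.83

OR_MH = Σ(aᵢdᵢ/nᵢ) / Σ(bᵢcᵢ/nᵢ), where nᵢ is the stratum total.
Stratum 1 (Site A): n = 2605; a·d/n = 670·1251/2605 = 321.7543; b·c/n = 318·366/2605 = 44.6787
Stratum 2 (Site B): n = 4893; a·d/n = 1785·1683/4893 = 613.9700; b·c/n = 257·1168/4893 = 61.3480
OR_MH = (321.7543 + 613.9700) / (44.6787 + 61.3480) = 935.7243 / 106.0267 = 8.82536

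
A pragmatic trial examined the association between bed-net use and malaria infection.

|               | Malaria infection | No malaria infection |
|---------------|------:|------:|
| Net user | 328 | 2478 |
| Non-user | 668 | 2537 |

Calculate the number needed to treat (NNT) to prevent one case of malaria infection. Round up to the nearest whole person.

11

Risk in treated group = 328/2806 = 0.11689; risk in control = 668/3205 = 0.20842.
Absolute risk reduction = 0.20842 − 0.11689 = 0.09153
NNT = 1 / ARR = 1 / 0.09153 = 10.925 → round up → 11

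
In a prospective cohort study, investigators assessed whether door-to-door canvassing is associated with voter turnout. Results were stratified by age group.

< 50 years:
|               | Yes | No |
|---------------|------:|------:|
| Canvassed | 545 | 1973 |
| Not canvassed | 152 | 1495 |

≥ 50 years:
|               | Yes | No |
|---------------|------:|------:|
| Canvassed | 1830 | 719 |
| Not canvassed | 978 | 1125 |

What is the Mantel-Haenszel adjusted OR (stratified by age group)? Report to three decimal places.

2.860

OR_MH = Σ(aᵢdᵢ/nᵢ) / Σ(bᵢcᵢ/nᵢ), where nᵢ is the stratum total.
Stratum 1 (< 50 years): n = 4165; a·d/n = 545·1495/4165 = 195.6242; b·c/n = 1973·152/4165 = 72.0038
Stratum 2 (≥ 50 years): n = 4652; a·d/n = 1830·1125/4652 = 442.5516; b·c/n = 719·978/4652 = 151.1569
OR_MH = (195.6242 + 442.5516) / (72.0038 + 151.1569) = 638.1758 / 223.1608 = 2.85971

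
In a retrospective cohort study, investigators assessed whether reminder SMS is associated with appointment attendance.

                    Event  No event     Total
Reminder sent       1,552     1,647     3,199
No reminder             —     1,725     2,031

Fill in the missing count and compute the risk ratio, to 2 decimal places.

The missing cell is in the unexposed row: 2031 − 1725 = 306.
So a = 1552, b = 1647, c = 306, d = 1725.
RR = [a/(a+b)] / [c/(c+d)] = (1552/3199) / (306/2031) = 0.48515/0.15066 = 3.22007

3.22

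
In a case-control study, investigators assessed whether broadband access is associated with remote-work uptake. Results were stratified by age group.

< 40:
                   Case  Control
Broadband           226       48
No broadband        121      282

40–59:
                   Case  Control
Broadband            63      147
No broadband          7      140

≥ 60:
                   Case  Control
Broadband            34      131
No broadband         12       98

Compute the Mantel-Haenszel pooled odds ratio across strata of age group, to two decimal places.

7.62

OR_MH = Σ(aᵢdᵢ/nᵢ) / Σ(bᵢcᵢ/nᵢ), where nᵢ is the stratum total.
Stratum 1 (< 40): n = 677; a·d/n = 226·282/677 = 94.1388; b·c/n = 48·121/677 = 8.5790
Stratum 2 (40–59): n = 357; a·d/n = 63·140/357 = 24.7059; b·c/n = 147·7/357 = 2.8824
Stratum 3 (≥ 60): n = 275; a·d/n = 34·98/275 = 12.1164; b·c/n = 131·12/275 = 5.7164
OR_MH = (94.1388 + 24.7059 + 12.1164) / (8.5790 + 2.8824 + 5.7164) = 130.9611 / 17.1777 = 7.62388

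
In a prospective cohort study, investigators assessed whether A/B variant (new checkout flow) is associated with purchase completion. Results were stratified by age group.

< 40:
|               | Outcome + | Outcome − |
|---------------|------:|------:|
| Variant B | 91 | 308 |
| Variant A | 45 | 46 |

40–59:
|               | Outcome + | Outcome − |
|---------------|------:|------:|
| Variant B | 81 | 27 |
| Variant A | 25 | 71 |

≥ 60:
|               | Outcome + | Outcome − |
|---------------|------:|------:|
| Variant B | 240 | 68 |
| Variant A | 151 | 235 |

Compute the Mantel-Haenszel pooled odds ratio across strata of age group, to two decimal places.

OR_MH = Σ(aᵢdᵢ/nᵢ) / Σ(bᵢcᵢ/nᵢ), where nᵢ is the stratum total.
Stratum 1 (< 40): n = 490; a·d/n = 91·46/490 = 8.5429; b·c/n = 308·45/490 = 28.2857
Stratum 2 (40–59): n = 204; a·d/n = 81·71/204 = 28.1912; b·c/n = 27·25/204 = 3.3088
Stratum 3 (≥ 60): n = 694; a·d/n = 240·235/694 = 81.2680; b·c/n = 68·151/694 = 14.7954
OR_MH = (8.5429 + 28.1912 + 81.2680) / (28.2857 + 3.3088 + 14.7954) = 118.0020 / 46.3899 = 2.54370

2.54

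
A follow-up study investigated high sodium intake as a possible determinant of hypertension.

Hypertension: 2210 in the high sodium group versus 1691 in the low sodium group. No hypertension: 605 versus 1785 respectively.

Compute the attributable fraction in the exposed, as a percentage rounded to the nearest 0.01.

38.03

From the description: a = 2210, b = 605, c = 1691, d = 1785.
Risk in exposed = 2210/2815 = 0.78508; risk in unexposed = 1691/3476 = 0.48648.
RR = 0.78508/0.48648 = 1.61380
AR% = (RR − 1)/RR × 100 = (1.61380 − 1)/1.61380 × 100 = 38.0345%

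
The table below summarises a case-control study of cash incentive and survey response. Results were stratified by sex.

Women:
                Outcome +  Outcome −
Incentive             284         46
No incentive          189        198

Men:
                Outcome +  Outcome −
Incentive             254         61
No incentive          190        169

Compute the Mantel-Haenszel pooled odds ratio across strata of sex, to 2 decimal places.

OR_MH = Σ(aᵢdᵢ/nᵢ) / Σ(bᵢcᵢ/nᵢ), where nᵢ is the stratum total.
Stratum 1 (Women): n = 717; a·d/n = 284·198/717 = 78.4268; b·c/n = 46·189/717 = 12.1255
Stratum 2 (Men): n = 674; a·d/n = 254·169/674 = 63.6884; b·c/n = 61·190/674 = 17.1958
OR_MH = (78.4268 + 63.6884) / (12.1255 + 17.1958) = 142.1152 / 29.3214 = 4.84681

4.85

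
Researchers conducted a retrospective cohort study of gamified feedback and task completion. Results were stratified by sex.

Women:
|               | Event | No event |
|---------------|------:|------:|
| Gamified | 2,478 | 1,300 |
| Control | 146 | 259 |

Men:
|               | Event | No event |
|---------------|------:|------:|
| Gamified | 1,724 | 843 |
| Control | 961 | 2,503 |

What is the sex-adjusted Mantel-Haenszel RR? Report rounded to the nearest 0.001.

RR_MH = Σ(aᵢ·n₀ᵢ/nᵢ) / Σ(cᵢ·n₁ᵢ/nᵢ), with n₁ᵢ = aᵢ+bᵢ (exposed), n₀ᵢ = cᵢ+dᵢ (unexposed), nᵢ = n₁ᵢ+n₀ᵢ.
Stratum 1 (Women): n₁ = 3778, n₀ = 405, n = 4183; a·n₀/n = 2478·405/4183 = 239.9211; c·n₁/n = 146·3778/4183 = 131.8642
Stratum 2 (Men): n₁ = 2567, n₀ = 3464, n = 6031; a·n₀/n = 1724·3464/6031 = 990.2066; c·n₁/n = 961·2567/6031 = 409.0345
RR_MH = (239.9211 + 990.2066) / (131.8642 + 409.0345) = 1230.1277 / 540.8987 = 2.27423

2.274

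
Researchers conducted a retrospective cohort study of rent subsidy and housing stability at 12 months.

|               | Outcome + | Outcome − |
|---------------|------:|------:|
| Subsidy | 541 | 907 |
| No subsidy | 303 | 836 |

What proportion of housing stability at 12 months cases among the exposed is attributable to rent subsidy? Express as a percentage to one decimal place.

Cells: a = 541, b = 907, c = 303, d = 836.
Risk in exposed = 541/1448 = 0.37362; risk in unexposed = 303/1139 = 0.26602.
RR = 0.37362/0.26602 = 1.40446
AR% = (RR − 1)/RR × 100 = (1.40446 − 1)/1.40446 × 100 = 28.7983%

28.8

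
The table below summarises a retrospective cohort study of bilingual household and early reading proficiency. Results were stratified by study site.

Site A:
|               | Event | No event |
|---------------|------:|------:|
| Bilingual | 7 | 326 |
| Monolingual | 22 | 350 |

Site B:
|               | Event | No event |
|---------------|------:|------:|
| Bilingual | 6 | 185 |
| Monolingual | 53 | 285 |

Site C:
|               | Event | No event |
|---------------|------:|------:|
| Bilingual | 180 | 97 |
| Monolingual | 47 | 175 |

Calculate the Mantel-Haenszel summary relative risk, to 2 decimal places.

1.58

RR_MH = Σ(aᵢ·n₀ᵢ/nᵢ) / Σ(cᵢ·n₁ᵢ/nᵢ), with n₁ᵢ = aᵢ+bᵢ (exposed), n₀ᵢ = cᵢ+dᵢ (unexposed), nᵢ = n₁ᵢ+n₀ᵢ.
Stratum 1 (Site A): n₁ = 333, n₀ = 372, n = 705; a·n₀/n = 7·372/705 = 3.6936; c·n₁/n = 22·333/705 = 10.3915
Stratum 2 (Site B): n₁ = 191, n₀ = 338, n = 529; a·n₀/n = 6·338/529 = 3.8336; c·n₁/n = 53·191/529 = 19.1361
Stratum 3 (Site C): n₁ = 277, n₀ = 222, n = 499; a·n₀/n = 180·222/499 = 80.0802; c·n₁/n = 47·277/499 = 26.0902
RR_MH = (3.6936 + 3.8336 + 80.0802) / (10.3915 + 19.1361 + 26.0902) = 87.6074 / 55.6178 = 1.57517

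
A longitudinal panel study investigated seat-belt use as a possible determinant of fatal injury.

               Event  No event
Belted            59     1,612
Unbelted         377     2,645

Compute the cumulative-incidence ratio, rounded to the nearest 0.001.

0.283

Cells: a = 59, b = 1612, c = 377, d = 2645.
Risk in exposed = 59/1671 = 0.03531; risk in unexposed = 377/3022 = 0.12475.
RR = 0.03531 / 0.12475 = 0.28303
The risk is 72% lower among the exposed than among the unexposed.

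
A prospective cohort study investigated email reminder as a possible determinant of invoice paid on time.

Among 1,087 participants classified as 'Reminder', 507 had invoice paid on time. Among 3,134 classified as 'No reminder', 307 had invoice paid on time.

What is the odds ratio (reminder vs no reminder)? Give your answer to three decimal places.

8.049

From the description: a = 507, b = 580, c = 307, d = 2827.
OR = (a·d)/(b·c) = (507 × 2827) / (580 × 307) = 1433289 / 178060 = 8.04947
The odds of invoice paid on time are about 8.05 times as high in the reminder group.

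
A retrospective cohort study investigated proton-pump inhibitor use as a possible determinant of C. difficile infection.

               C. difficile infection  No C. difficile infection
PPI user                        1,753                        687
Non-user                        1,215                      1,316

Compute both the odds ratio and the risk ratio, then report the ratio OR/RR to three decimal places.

Cells: a = 1753, b = 687, c = 1215, d = 1316.
OR = (1753·1316)/(687·1215) = 2306948/834705 = 2.76379
Risk in exposed = 1753/2440 = 0.71844; risk in unexposed = 1215/2531 = 0.48005; RR = 1.49661
OR/RR = 2.76379 / 1.49661 = 1.84670
The outcome is not rare, so the OR lies further from 1 than the RR.

1.847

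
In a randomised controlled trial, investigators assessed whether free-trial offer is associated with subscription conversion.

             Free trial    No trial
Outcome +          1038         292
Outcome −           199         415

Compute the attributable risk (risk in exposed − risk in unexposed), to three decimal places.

0.426

Reading the table with exposure as columns: a = 1038 (Free trial, case), b = 199 (Free trial, non-case), c = 292 (No trial, case), d = 415.
Risk in exposed = 1038/1237 = 0.839127; risk in unexposed = 292/707 = 0.413013.
Risk difference = 0.839127 − 0.413013 = 0.426114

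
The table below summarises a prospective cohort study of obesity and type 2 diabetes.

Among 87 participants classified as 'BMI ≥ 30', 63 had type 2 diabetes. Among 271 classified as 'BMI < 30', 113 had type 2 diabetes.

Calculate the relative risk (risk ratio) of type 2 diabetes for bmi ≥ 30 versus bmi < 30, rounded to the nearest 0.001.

From the description: a = 63, b = 24, c = 113, d = 158.
Risk in exposed = 63/87 = 0.72414; risk in unexposed = 113/271 = 0.41697.
RR = 0.72414 / 0.41697 = 1.73665
The risk among the exposed is 1.74 times that among the unexposed.

1.737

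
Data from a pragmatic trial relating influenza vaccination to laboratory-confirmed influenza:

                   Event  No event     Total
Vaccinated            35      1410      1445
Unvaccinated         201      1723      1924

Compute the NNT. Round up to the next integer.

13

Risk in treated group = 35/1445 = 0.02422; risk in control = 201/1924 = 0.10447.
Absolute risk reduction = 0.10447 − 0.02422 = 0.08025
NNT = 1 / ARR = 1 / 0.08025 = 12.461 → round up → 13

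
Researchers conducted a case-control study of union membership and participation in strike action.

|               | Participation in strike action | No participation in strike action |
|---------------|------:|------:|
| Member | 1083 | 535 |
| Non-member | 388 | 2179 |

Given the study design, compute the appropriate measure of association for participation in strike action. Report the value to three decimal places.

Cells: a = 1083, b = 535, c = 388, d = 2179.
This is a case-control study: participants were sampled on outcome status, so risks in the source population cannot be estimated directly — relative risk is not valid here. The odds ratio is the appropriate measure.
OR = (a·d)/(b·c) = (1083 × 2179) / (535 × 388) = 2359857 / 207580 = 11.36842

11.368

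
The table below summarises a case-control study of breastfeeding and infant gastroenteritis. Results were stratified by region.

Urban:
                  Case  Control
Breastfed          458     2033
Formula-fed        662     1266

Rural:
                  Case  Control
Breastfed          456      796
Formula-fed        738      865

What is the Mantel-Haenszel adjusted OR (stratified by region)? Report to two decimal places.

OR_MH = Σ(aᵢdᵢ/nᵢ) / Σ(bᵢcᵢ/nᵢ), where nᵢ is the stratum total.
Stratum 1 (Urban): n = 4419; a·d/n = 458·1266/4419 = 131.2125; b·c/n = 2033·662/4419 = 304.5589
Stratum 2 (Rural): n = 2855; a·d/n = 456·865/2855 = 138.1576; b·c/n = 796·738/2855 = 205.7611
OR_MH = (131.2125 + 138.1576) / (304.5589 + 205.7611) = 269.3701 / 510.3201 = 0.52785

0.53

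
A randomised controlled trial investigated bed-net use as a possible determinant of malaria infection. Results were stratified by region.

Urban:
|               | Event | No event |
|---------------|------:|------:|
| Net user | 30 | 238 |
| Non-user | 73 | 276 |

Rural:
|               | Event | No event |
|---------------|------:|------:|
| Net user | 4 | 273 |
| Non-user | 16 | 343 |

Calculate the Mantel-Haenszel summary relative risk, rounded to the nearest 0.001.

0.497

RR_MH = Σ(aᵢ·n₀ᵢ/nᵢ) / Σ(cᵢ·n₁ᵢ/nᵢ), with n₁ᵢ = aᵢ+bᵢ (exposed), n₀ᵢ = cᵢ+dᵢ (unexposed), nᵢ = n₁ᵢ+n₀ᵢ.
Stratum 1 (Urban): n₁ = 268, n₀ = 349, n = 617; a·n₀/n = 30·349/617 = 16.9692; c·n₁/n = 73·268/617 = 31.7083
Stratum 2 (Rural): n₁ = 277, n₀ = 359, n = 636; a·n₀/n = 4·359/636 = 2.2579; c·n₁/n = 16·277/636 = 6.9686
RR_MH = (16.9692 + 2.2579) / (31.7083 + 6.9686) = 19.2271 / 38.6768 = 0.49712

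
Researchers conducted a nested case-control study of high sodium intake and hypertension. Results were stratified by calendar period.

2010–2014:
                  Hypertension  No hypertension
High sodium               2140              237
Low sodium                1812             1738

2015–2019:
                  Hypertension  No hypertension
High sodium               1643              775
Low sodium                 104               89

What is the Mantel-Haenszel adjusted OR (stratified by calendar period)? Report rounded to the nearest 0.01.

OR_MH = Σ(aᵢdᵢ/nᵢ) / Σ(bᵢcᵢ/nᵢ), where nᵢ is the stratum total.
Stratum 1 (2010–2014): n = 5927; a·d/n = 2140·1738/5927 = 627.5215; b·c/n = 237·1812/5927 = 72.4555
Stratum 2 (2015–2019): n = 2611; a·d/n = 1643·89/2611 = 56.0042; b·c/n = 775·104/2611 = 30.8694
OR_MH = (627.5215 + 56.0042) / (72.4555 + 30.8694) = 683.5257 / 103.3249 = 6.61530

6.62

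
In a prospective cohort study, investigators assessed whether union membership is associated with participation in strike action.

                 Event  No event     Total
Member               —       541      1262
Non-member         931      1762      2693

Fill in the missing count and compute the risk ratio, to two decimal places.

The missing cell is in the exposed row: 1262 − 541 = 721.
So a = 721, b = 541, c = 931, d = 1762.
RR = [a/(a+b)] / [c/(c+d)] = (721/1262) / (931/2693) = 0.57132/0.34571 = 1.65258

1.65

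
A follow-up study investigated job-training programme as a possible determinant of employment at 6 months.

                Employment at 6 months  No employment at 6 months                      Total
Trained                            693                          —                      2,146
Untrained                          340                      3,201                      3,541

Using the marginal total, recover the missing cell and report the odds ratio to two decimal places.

4.49

The missing cell is in the exposed row: 2146 − 693 = 1453.
So a = 693, b = 1453, c = 340, d = 3201.
OR = (a·d)/(b·c) = (693 × 3201) / (1453 × 340) = 2218293 / 494020 = 4.49029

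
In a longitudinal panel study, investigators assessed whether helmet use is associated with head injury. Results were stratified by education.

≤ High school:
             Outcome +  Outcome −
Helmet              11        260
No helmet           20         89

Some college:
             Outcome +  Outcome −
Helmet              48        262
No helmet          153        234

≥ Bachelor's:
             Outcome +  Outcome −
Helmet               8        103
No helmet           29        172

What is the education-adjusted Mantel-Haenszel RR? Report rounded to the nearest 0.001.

RR_MH = Σ(aᵢ·n₀ᵢ/nᵢ) / Σ(cᵢ·n₁ᵢ/nᵢ), with n₁ᵢ = aᵢ+bᵢ (exposed), n₀ᵢ = cᵢ+dᵢ (unexposed), nᵢ = n₁ᵢ+n₀ᵢ.
Stratum 1 (≤ High school): n₁ = 271, n₀ = 109, n = 380; a·n₀/n = 11·109/380 = 3.1553; c·n₁/n = 20·271/380 = 14.2632
Stratum 2 (Some college): n₁ = 310, n₀ = 387, n = 697; a·n₀/n = 48·387/697 = 26.6514; c·n₁/n = 153·310/697 = 68.0488
Stratum 3 (≥ Bachelor's): n₁ = 111, n₀ = 201, n = 312; a·n₀/n = 8·201/312 = 5.1538; c·n₁/n = 29·111/312 = 10.3173
RR_MH = (3.1553 + 26.6514 + 5.1538) / (14.2632 + 68.0488 + 10.3173) = 34.9605 / 92.6292 = 0.37742

0.377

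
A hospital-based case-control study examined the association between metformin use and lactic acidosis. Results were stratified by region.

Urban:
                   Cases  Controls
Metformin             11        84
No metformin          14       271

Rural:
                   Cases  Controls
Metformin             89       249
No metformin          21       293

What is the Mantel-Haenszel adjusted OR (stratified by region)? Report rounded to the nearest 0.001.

4.304

OR_MH = Σ(aᵢdᵢ/nᵢ) / Σ(bᵢcᵢ/nᵢ), where nᵢ is the stratum total.
Stratum 1 (Urban): n = 380; a·d/n = 11·271/380 = 7.8447; b·c/n = 84·14/380 = 3.0947
Stratum 2 (Rural): n = 652; a·d/n = 89·293/652 = 39.9954; b·c/n = 249·21/652 = 8.0199
OR_MH = (7.8447 + 39.9954) / (3.0947 + 8.0199) = 47.8401 / 11.1147 = 4.30423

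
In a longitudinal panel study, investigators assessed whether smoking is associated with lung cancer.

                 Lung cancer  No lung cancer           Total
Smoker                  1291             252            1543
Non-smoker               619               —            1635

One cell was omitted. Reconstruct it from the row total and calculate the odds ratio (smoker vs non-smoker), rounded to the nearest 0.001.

The missing cell is in the unexposed row: 1635 − 619 = 1016.
So a = 1291, b = 252, c = 619, d = 1016.
OR = (a·d)/(b·c) = (1291 × 1016) / (252 × 619) = 1311656 / 155988 = 8.40870

8.409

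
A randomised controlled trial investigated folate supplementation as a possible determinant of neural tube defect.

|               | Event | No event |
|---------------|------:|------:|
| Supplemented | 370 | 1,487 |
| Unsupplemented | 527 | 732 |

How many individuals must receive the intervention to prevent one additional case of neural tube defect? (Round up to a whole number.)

Risk in treated group = 370/1857 = 0.19925; risk in control = 527/1259 = 0.41859.
Absolute risk reduction = 0.41859 − 0.19925 = 0.21934
NNT = 1 / ARR = 1 / 0.21934 = 4.559 → round up → 5

5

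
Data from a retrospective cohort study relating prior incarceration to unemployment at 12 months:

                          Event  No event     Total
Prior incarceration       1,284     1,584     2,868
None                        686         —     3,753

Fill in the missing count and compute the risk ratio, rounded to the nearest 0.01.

2.45

The missing cell is in the unexposed row: 3753 − 686 = 3067.
So a = 1284, b = 1584, c = 686, d = 3067.
RR = [a/(a+b)] / [c/(c+d)] = (1284/2868) / (686/3753) = 0.44770/0.18279 = 2.44929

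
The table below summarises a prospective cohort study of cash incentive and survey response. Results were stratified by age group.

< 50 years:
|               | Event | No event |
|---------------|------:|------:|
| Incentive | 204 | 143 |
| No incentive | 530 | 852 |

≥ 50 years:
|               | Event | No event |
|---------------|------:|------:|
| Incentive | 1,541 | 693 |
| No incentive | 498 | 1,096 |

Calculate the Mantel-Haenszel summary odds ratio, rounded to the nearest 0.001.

OR_MH = Σ(aᵢdᵢ/nᵢ) / Σ(bᵢcᵢ/nᵢ), where nᵢ is the stratum total.
Stratum 1 (< 50 years): n = 1729; a·d/n = 204·852/1729 = 100.5252; b·c/n = 143·530/1729 = 43.8346
Stratum 2 (≥ 50 years): n = 3828; a·d/n = 1541·1096/3828 = 441.2059; b·c/n = 693·498/3828 = 90.1552
OR_MH = (100.5252 + 441.2059) / (43.8346 + 90.1552) = 541.7310 / 133.9898 = 4.04308

4.043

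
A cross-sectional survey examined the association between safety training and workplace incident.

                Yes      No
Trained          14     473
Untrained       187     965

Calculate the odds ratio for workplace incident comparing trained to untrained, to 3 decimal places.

Cells: a = 14, b = 473, c = 187, d = 965.
OR = (a·d)/(b·c) = (14 × 965) / (473 × 187) = 13510 / 88451 = 0.15274
Exposure is associated with lower odds of workplace incident (OR = 0.15 < 1).

0.153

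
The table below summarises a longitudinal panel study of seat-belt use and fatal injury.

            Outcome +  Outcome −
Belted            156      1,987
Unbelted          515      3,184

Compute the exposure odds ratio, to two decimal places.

0.49

Cells: a = 156, b = 1987, c = 515, d = 3184.
OR = (a·d)/(b·c) = (156 × 3184) / (1987 × 515) = 496704 / 1023305 = 0.48539
Exposure is associated with lower odds of fatal injury (OR = 0.49 < 1).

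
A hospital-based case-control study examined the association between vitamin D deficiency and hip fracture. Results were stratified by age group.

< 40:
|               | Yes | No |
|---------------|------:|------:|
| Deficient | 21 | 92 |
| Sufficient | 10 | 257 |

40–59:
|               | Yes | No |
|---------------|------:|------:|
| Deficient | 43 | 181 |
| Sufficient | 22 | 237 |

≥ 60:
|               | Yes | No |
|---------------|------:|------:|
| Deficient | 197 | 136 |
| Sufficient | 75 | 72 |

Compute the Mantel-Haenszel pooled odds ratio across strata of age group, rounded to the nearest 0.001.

2.032

OR_MH = Σ(aᵢdᵢ/nᵢ) / Σ(bᵢcᵢ/nᵢ), where nᵢ is the stratum total.
Stratum 1 (< 40): n = 380; a·d/n = 21·257/380 = 14.2026; b·c/n = 92·10/380 = 2.4211
Stratum 2 (40–59): n = 483; a·d/n = 43·237/483 = 21.0994; b·c/n = 181·22/483 = 8.2443
Stratum 3 (≥ 60): n = 480; a·d/n = 197·72/480 = 29.5500; b·c/n = 136·75/480 = 21.2500
OR_MH = (14.2026 + 21.0994 + 29.5500) / (2.4211 + 8.2443 + 21.2500) = 64.8520 / 31.9154 = 2.03200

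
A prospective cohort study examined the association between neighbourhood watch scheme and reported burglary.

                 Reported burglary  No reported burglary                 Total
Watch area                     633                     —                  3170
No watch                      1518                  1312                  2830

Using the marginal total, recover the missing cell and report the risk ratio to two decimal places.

The missing cell is in the exposed row: 3170 − 633 = 2537.
So a = 633, b = 2537, c = 1518, d = 1312.
RR = [a/(a+b)] / [c/(c+d)] = (633/3170) / (1518/2830) = 0.19968/0.53640 = 0.37227

0.37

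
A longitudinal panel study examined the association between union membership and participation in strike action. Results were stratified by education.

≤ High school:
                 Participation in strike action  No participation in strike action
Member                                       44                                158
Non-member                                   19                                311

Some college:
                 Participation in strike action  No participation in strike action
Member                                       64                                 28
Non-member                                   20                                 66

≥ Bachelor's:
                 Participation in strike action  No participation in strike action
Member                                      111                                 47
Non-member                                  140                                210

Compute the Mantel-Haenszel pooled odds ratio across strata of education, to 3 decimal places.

OR_MH = Σ(aᵢdᵢ/nᵢ) / Σ(bᵢcᵢ/nᵢ), where nᵢ is the stratum total.
Stratum 1 (≤ High school): n = 532; a·d/n = 44·311/532 = 25.7218; b·c/n = 158·19/532 = 5.6429
Stratum 2 (Some college): n = 178; a·d/n = 64·66/178 = 23.7303; b·c/n = 28·20/178 = 3.1461
Stratum 3 (≥ Bachelor's): n = 508; a·d/n = 111·210/508 = 45.8858; b·c/n = 47·140/508 = 12.9528
OR_MH = (25.7218 + 23.7303 + 45.8858) / (5.6429 + 3.1461 + 12.9528) = 95.3380 / 21.7417 = 4.38503

4.385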